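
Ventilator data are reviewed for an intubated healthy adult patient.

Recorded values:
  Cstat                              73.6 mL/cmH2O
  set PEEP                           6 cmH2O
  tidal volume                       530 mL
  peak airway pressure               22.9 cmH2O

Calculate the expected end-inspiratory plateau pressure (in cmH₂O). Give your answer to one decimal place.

13.2

Pplat = PEEP + Vt / Cstat = 6 + 530 / 73.6 = 6 + 7.201 = 13.201 cmH2O.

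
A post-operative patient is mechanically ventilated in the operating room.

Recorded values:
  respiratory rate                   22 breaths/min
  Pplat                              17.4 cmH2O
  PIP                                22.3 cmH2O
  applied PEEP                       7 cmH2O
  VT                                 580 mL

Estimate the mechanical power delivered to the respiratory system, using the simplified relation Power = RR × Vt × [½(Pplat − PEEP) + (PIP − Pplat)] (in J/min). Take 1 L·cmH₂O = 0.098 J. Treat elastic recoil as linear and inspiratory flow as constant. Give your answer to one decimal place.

12.6

Per-breath work = Vt × [½(Pplat−PEEP) + (PIP−Pplat)] = 0.580 × [0.5×10.4 + 4.9] = 0.580 × 10.1 = 5.858 L·cmH2O.
Power = 22 × 5.858 = 128.88 L·cmH2O/min.
× 0.098 J/(L·cmH2O) → 12.63 J/min.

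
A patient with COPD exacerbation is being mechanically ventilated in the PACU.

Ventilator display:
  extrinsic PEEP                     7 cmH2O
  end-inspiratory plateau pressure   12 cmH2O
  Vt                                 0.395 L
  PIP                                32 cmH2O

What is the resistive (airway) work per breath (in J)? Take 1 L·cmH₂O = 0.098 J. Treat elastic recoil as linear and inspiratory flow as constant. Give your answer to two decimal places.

0.77

With constant inspiratory flow the resistive pressure is constant at PIP − Pplat = 32 − 12 = 20.0 cmH2O, so resistive work = 20.0 × 0.395 = 7.9 L·cmH2O.
× 0.098 J/(L·cmH2O) → 0.7742 J.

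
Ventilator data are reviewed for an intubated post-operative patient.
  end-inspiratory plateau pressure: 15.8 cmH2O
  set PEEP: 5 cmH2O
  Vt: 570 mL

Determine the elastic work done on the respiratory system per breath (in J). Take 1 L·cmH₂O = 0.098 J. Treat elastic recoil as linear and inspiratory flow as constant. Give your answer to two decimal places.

Elastic work ≈ ½ × (Pplat − PEEP) × Vt = 0.5 × (15.8 − 5) × 0.570 L = 0.5 × 10.8 × 0.570 = 3.078 L·cmH2O.
× 0.098 J/(L·cmH2O) → 0.3016 J.

0.30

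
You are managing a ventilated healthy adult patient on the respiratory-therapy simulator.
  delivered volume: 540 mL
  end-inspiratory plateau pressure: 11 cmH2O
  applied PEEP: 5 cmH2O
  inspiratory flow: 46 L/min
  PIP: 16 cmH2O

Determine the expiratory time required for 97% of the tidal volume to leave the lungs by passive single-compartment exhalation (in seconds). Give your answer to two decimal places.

2.06

Flow: 46 L/min ÷ 60 = 0.7667 L/s.
R = (PIP − Pplat)/V̇ = (16 − 11) / 0.7667 = 5.0/0.7667 = 6.521 cmH2O·s/L.
C = Vt/(Pplat − PEEP) = 540.0 / (11 − 5) = 540.0/6.0 = 90.0 mL/cmH2O.
τ = R × C = 6.521 × 0.09 L/cmH2O = 0.5869 s.
t = −τ·ln(1 − 0.97) = −0.5869·ln(0.03) = 2.058 s.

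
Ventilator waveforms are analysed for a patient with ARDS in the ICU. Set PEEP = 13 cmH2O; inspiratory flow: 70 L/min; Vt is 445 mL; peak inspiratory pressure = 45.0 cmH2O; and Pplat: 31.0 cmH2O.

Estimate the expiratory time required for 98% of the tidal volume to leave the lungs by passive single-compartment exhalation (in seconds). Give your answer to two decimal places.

Flow: 70 L/min ÷ 60 = 1.1667 L/s.
R = (PIP − Pplat)/V̇ = (45.0 − 31.0) / 1.1667 = 14.0/1.1667 = 12.0 cmH2O·s/L.
C = Vt/(Pplat − PEEP) = 445.0 / (31.0 − 13) = 445.0/18.0 = 24.722 mL/cmH2O.
τ = R × C = 12.0 × 0.02472 L/cmH2O = 0.2966 s.
t = −τ·ln(1 − 0.98) = −0.2966·ln(0.02) = 1.16 s.

1.16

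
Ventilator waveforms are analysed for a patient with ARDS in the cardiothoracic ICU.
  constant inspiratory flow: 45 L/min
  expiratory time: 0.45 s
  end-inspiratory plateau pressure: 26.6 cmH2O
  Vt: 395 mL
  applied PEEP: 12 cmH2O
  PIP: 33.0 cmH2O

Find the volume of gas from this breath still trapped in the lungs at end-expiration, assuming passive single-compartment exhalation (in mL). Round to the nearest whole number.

56

Flow: 45 L/min ÷ 60 = 0.75 L/s.
R = (PIP − Pplat)/V̇ = (33.0 − 26.6) / 0.75 = 6.4/0.75 = 8.533 cmH2O·s/L.
C = Vt/(Pplat − PEEP) = 395.0 / (26.6 − 12) = 395.0/14.6 = 27.055 mL/cmH2O.
τ = R × C = 8.533 × 0.02706 L/cmH2O = 0.2309 s.
Fraction remaining = e^(−Te/τ) = e^(−0.45/0.2309) = 0.1424.
Trapped volume = 395.0 × 0.1424 = 56.248 mL.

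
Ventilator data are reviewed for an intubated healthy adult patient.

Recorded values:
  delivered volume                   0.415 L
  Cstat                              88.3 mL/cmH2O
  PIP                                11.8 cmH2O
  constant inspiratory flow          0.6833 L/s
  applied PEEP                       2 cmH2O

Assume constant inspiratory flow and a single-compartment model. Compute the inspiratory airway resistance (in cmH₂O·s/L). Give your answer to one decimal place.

7.5

Equation of motion (constant flow): PIP = Vt/C + R·V̇ + PEEP.
R·V̇ = PIP − Vt/C − PEEP = 11.8 − 415/88.3 − 2 = 11.8 − 4.7 − 2 = 5.1 cmH2O.
R = 5.1 / 0.6833 = 7.464 cmH2O·s/L.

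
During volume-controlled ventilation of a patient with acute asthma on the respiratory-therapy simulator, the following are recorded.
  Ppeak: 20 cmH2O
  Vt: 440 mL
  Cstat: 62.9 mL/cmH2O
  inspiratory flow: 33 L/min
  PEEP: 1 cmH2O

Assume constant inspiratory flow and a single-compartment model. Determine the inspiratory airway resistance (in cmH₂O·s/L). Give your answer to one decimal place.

21.8

Flow: 33 L/min ÷ 60 = 0.55 L/s.
Equation of motion (constant flow): PIP = Vt/C + R·V̇ + PEEP.
R·V̇ = PIP − Vt/C − PEEP = 20 − 440/62.9 − 1 = 20 − 6.995 − 1 = 12.005 cmH2O.
R = 12.005 / 0.55 = 21.827 cmH2O·s/L.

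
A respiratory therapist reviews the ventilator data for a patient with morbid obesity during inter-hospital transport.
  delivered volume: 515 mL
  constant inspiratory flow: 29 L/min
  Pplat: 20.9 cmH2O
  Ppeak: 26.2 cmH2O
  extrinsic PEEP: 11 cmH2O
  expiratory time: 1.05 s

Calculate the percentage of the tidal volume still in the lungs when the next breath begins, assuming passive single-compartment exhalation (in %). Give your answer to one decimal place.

Flow: 29 L/min ÷ 60 = 0.4833 L/s.
R = (PIP − Pplat)/V̇ = (26.2 − 20.9) / 0.4833 = 5.3/0.4833 = 10.966 cmH2O·s/L.
C = Vt/(Pplat − PEEP) = 515.0 / (20.9 − 11) = 515.0/9.9 = 52.02 mL/cmH2O.
τ = R × C = 10.966 × 0.05202 L/cmH2O = 0.5705 s.
Fraction remaining at end-expiration = e^(−Te/τ) = e^(−1.05/0.5705) = 0.1587 → 15.87%.

15.9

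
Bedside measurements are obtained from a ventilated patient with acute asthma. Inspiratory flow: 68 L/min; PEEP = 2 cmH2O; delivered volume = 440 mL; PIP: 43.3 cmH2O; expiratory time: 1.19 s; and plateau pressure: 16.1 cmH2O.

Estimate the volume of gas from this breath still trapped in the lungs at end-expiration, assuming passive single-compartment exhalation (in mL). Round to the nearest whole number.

Flow: 68 L/min ÷ 60 = 1.1333 L/s.
R = (PIP − Pplat)/V̇ = (43.3 − 16.1) / 1.1333 = 27.2/1.1333 = 24.001 cmH2O·s/L.
C = Vt/(Pplat − PEEP) = 440.0 / (16.1 − 2) = 440.0/14.1 = 31.206 mL/cmH2O.
τ = R × C = 24.001 × 0.03121 L/cmH2O = 0.7491 s.
Fraction remaining = e^(−Te/τ) = e^(−1.19/0.7491) = 0.2042.
Trapped volume = 440.0 × 0.2042 = 89.848 mL.

90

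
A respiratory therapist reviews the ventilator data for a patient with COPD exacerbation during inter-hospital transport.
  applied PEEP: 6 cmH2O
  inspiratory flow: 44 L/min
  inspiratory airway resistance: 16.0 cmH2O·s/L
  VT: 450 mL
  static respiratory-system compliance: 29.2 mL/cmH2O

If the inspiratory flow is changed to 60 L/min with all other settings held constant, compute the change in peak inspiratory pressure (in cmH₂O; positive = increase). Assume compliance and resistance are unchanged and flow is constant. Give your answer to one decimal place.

4.3

Flow: 44 L/min ÷ 60 = 0.7333 L/s.
New flow: 60 L/min ÷ 60 = 1 L/s.
PIP = Vt/C + R·V̇ + PEEP (constant-flow equation of motion).
Only the resistive term changes: ΔPIP = R × ΔV̇ = 16.0 × (1 − 0.7333) = 16.0 × 0.2667 = 4.267 cmH2O.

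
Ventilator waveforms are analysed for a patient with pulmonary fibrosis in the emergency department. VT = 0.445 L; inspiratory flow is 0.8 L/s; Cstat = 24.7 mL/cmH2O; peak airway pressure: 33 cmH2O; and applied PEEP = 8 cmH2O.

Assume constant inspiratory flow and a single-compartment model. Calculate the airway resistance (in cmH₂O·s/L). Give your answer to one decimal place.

Equation of motion (constant flow): PIP = Vt/C + R·V̇ + PEEP.
R·V̇ = PIP − Vt/C − PEEP = 33 − 445/24.7 − 8 = 33 − 18.016 − 8 = 6.984 cmH2O.
R = 6.984 / 0.8 = 8.73 cmH2O·s/L.

8.7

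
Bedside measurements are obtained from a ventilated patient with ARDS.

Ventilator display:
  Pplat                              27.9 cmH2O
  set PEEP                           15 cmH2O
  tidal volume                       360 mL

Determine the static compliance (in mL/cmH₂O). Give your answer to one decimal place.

Cstat = Vt / (Pplat − PEEP) = 360 / (27.9 − 15) = 360 / 12.9 = 27.907 mL/cmH2O.

27.9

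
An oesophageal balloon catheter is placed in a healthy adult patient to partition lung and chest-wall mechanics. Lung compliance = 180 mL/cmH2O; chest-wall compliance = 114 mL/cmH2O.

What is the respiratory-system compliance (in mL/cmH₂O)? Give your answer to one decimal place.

Lung and chest wall are elastances in series: 1/Crs = 1/CL + 1/Ccw.
1/Crs = 1/180 + 1/114 = 0.01433.
Crs = 69.784 mL/cmH2O.

69.8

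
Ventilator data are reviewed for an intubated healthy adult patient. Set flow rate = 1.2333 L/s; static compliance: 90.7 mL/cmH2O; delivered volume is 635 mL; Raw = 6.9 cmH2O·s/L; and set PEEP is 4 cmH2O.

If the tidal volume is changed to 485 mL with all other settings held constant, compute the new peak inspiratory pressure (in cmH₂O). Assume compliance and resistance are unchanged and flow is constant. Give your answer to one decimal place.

PIP = Vt/C + R·V̇ + PEEP (constant-flow equation of motion).
Only the elastic term changes: ΔPIP = ΔVt / C = (485 − 635) / 90.7 = -1.654 cmH2O.
Original PIP = 635/90.7 + 6.9×1.2333 + 4 = 19.511 cmH2O; new PIP = 19.511 + (-1.654) = 17.857 cmH2O.

17.9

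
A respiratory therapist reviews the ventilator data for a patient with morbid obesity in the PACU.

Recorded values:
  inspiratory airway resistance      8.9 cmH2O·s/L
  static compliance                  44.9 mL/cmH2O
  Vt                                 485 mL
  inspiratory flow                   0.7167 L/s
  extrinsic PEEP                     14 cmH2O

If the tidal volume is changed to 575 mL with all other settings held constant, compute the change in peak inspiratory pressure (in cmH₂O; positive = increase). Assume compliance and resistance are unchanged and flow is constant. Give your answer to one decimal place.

PIP = Vt/C + R·V̇ + PEEP (constant-flow equation of motion).
Only the elastic term changes: ΔPIP = ΔVt / C = (575 − 485) / 44.9 = 2.004 cmH2O.

2.0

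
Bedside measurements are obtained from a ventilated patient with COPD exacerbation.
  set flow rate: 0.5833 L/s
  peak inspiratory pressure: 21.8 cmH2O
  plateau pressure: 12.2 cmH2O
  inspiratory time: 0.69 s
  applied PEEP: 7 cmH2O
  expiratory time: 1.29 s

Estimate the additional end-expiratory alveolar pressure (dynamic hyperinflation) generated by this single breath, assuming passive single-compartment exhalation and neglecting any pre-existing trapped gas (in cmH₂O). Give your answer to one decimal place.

1.9

Vt = flow × Ti = 0.5833 L/s × 0.69 s × 1000 mL/L = 402.48 mL.
R = (PIP − Pplat)/V̇ = (21.8 − 12.2) / 0.5833 = 9.6/0.5833 = 16.458 cmH2O·s/L.
C = Vt/(Pplat − PEEP) = 402.48 / (12.2 − 7) = 402.48/5.2 = 77.4 mL/cmH2O.
τ = R × C = 16.458 × 0.0774 L/cmH2O = 1.274 s.
Fraction remaining = e^(−Te/τ) = e^(−1.29/1.274) = 0.3633; trapped volume = 402.48 × 0.3633 = 146.22 mL.
Additional alveolar pressure from trapping ≈ V_trapped / C = 146.22 / 77.4 = 1.889 cmH2O.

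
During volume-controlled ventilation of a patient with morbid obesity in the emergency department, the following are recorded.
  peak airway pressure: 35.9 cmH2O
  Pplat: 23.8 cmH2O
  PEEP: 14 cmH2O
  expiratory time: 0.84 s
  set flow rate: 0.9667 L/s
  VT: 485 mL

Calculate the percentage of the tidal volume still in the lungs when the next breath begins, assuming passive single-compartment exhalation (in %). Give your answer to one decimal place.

R = (PIP − Pplat)/V̇ = (35.9 − 23.8) / 0.9667 = 12.1/0.9667 = 12.517 cmH2O·s/L.
C = Vt/(Pplat − PEEP) = 485.0 / (23.8 − 14) = 485.0/9.8 = 49.49 mL/cmH2O.
τ = R × C = 12.517 × 0.04949 L/cmH2O = 0.6195 s.
Fraction remaining at end-expiration = e^(−Te/τ) = e^(−0.84/0.6195) = 0.2577 → 25.77%.

25.8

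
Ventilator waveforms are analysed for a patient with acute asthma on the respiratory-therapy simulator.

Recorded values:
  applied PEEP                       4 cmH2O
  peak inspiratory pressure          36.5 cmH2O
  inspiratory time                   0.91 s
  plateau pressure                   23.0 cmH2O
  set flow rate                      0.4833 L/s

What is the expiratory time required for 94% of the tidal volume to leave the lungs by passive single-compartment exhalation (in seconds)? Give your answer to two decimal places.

Vt = flow × Ti = 0.4833 L/s × 0.91 s × 1000 mL/L = 439.8 mL.
R = (PIP − Pplat)/V̇ = (36.5 − 23.0) / 0.4833 = 13.5/0.4833 = 27.933 cmH2O·s/L.
C = Vt/(Pplat − PEEP) = 439.8 / (23.0 − 4) = 439.8/19.0 = 23.147 mL/cmH2O.
τ = R × C = 27.933 × 0.02315 L/cmH2O = 0.6466 s.
t = −τ·ln(1 − 0.94) = −0.6466·ln(0.06) = 1.819 s.

1.82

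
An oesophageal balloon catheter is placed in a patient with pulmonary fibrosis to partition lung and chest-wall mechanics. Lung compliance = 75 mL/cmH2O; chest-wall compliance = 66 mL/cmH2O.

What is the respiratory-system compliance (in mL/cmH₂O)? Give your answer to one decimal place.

35.1

Lung and chest wall are elastances in series: 1/Crs = 1/CL + 1/Ccw.
1/Crs = 1/75 + 1/66 = 0.02848.
Crs = 35.112 mL/cmH2O.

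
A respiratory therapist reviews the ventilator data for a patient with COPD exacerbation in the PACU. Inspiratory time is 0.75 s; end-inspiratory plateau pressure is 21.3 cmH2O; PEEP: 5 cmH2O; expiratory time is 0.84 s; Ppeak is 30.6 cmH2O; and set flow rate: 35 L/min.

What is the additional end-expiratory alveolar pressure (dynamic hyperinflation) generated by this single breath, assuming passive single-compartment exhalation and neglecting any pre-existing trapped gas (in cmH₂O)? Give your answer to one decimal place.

2.3

Flow: 35 L/min ÷ 60 = 0.5833 L/s.
Vt = flow × Ti = 0.5833 L/s × 0.75 s × 1000 mL/L = 437.48 mL.
R = (PIP − Pplat)/V̇ = (30.6 − 21.3) / 0.5833 = 9.3/0.5833 = 15.944 cmH2O·s/L.
C = Vt/(Pplat − PEEP) = 437.48 / (21.3 − 5) = 437.48/16.3 = 26.839 mL/cmH2O.
τ = R × C = 15.944 × 0.02684 L/cmH2O = 0.4279 s.
Fraction remaining = e^(−Te/τ) = e^(−0.84/0.4279) = 0.1404; trapped volume = 437.48 × 0.1404 = 61.422 mL.
Additional alveolar pressure from trapping ≈ V_trapped / C = 61.422 / 26.839 = 2.289 cmH2O.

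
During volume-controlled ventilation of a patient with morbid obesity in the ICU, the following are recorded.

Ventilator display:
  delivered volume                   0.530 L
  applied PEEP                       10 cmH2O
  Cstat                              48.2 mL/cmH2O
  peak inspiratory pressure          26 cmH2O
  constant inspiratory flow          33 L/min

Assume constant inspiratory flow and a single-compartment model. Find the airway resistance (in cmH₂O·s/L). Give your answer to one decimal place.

Flow: 33 L/min ÷ 60 = 0.55 L/s.
Equation of motion (constant flow): PIP = Vt/C + R·V̇ + PEEP.
R·V̇ = PIP − Vt/C − PEEP = 26 − 530/48.2 − 10 = 26 − 10.996 − 10 = 5.004 cmH2O.
R = 5.004 / 0.55 = 9.098 cmH2O·s/L.

9.1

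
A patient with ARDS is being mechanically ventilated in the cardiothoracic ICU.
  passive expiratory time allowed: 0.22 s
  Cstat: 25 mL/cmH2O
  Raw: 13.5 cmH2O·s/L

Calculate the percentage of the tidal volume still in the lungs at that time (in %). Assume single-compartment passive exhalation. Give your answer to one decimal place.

τ = R × C = 13.5 × 25 mL/cmH2O = 13.5 × 0.025 L/cmH2O = 0.3375 s.
Passive exhalation: V(t)/V₀ = e^(−t/τ) = e^(−0.22/0.3375) = 0.5211.
Fraction remaining = 0.5211 → 52.11%.

52.1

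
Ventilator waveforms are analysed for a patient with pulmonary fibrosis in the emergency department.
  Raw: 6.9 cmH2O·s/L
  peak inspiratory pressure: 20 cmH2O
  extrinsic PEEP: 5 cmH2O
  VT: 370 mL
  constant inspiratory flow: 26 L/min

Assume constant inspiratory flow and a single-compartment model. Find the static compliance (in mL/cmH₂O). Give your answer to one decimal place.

Flow: 26 L/min ÷ 60 = 0.4333 L/s.
Equation of motion (constant flow): PIP = Vt/C + R·V̇ + PEEP.
Vt/C = PIP − R·V̇ − PEEP = 20 − 6.9×0.4333 − 5 = 20 − 2.99 − 5 = 12.01 cmH2O.
C = Vt / 12.01 = 370 / 12.01 = 30.808 mL/cmH2O.

30.8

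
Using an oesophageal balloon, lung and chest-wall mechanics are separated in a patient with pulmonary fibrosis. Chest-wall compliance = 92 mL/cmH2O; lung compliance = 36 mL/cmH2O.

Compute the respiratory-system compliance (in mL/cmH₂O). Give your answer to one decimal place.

25.9

Lung and chest wall are elastances in series: 1/Crs = 1/CL + 1/Ccw.
1/Crs = 1/36 + 1/92 = 0.03865.
Crs = 25.873 mL/cmH2O.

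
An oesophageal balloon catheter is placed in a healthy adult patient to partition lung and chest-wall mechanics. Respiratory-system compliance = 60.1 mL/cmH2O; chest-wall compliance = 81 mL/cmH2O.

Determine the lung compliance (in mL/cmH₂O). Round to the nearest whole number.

1/CL = 1/Crs − 1/Ccw.
1/CL = 1/60.1 − 1/81 = 0.004293.
CL = 232.94 mL/cmH2O.

233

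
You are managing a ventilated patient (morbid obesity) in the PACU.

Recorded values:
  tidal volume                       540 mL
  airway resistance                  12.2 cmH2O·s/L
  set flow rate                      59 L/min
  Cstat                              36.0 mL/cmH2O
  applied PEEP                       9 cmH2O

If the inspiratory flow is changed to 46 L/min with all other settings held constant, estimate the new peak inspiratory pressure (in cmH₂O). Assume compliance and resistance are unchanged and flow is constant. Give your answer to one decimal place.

33.4

Flow: 59 L/min ÷ 60 = 0.9833 L/s.
New flow: 46 L/min ÷ 60 = 0.7667 L/s.
PIP = Vt/C + R·V̇ + PEEP (constant-flow equation of motion).
Only the resistive term changes: ΔPIP = R × ΔV̇ = 12.2 × (0.7667 − 0.9833) = 12.2 × -0.2166 = -2.643 cmH2O.
Original PIP = 540/36.0 + 12.2×0.9833 + 9 = 35.996 cmH2O; new PIP = 35.996 + (-2.643) = 33.353 cmH2O.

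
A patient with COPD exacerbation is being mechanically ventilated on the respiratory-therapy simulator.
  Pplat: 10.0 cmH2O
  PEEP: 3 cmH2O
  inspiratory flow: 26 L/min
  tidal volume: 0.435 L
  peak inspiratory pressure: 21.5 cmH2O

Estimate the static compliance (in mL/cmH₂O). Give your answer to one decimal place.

Cstat = Vt / (Pplat − PEEP) = 435 / (10.0 − 3) = 435 / 7.0 = 62.143 mL/cmH2O.

62.1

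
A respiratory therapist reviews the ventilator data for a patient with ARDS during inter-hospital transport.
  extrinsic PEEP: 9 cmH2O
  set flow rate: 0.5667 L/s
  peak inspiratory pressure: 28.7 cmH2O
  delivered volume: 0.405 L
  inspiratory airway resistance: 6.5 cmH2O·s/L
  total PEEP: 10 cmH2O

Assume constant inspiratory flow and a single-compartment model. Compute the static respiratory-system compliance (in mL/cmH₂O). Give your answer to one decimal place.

27.0

Total PEEP = 10 cmH2O (set 9 + intrinsic 1); this is the baseline alveolar pressure.
Equation of motion (constant flow): PIP = Vt/C + R·V̇ + PEEP.
Vt/C = PIP − R·V̇ − PEEP = 28.7 − 6.5×0.5667 − 10 = 28.7 − 3.684 − 10 = 15.016 cmH2O.
C = Vt / 15.016 = 405 / 15.016 = 26.971 mL/cmH2O.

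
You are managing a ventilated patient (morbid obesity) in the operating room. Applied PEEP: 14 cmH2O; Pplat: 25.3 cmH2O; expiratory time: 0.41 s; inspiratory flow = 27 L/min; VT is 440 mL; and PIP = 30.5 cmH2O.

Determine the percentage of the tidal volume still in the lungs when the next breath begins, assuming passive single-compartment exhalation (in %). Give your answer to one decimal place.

Flow: 27 L/min ÷ 60 = 0.45 L/s.
R = (PIP − Pplat)/V̇ = (30.5 − 25.3) / 0.45 = 5.2/0.45 = 11.556 cmH2O·s/L.
C = Vt/(Pplat − PEEP) = 440.0 / (25.3 − 14) = 440.0/11.3 = 38.938 mL/cmH2O.
τ = R × C = 11.556 × 0.03894 L/cmH2O = 0.45 s.
Fraction remaining at end-expiration = e^(−Te/τ) = e^(−0.41/0.45) = 0.4021 → 40.21%.

40.2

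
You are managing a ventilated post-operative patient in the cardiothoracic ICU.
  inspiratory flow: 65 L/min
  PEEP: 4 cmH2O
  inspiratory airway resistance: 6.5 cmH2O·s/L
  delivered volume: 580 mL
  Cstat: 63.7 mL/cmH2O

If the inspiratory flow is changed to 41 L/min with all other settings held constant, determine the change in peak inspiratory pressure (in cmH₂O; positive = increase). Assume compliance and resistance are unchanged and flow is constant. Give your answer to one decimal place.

-2.6

Flow: 65 L/min ÷ 60 = 1.0833 L/s.
New flow: 41 L/min ÷ 60 = 0.6833 L/s.
PIP = Vt/C + R·V̇ + PEEP (constant-flow equation of motion).
Only the resistive term changes: ΔPIP = R × ΔV̇ = 6.5 × (0.6833 − 1.0833) = 6.5 × -0.4 = -2.6 cmH2O.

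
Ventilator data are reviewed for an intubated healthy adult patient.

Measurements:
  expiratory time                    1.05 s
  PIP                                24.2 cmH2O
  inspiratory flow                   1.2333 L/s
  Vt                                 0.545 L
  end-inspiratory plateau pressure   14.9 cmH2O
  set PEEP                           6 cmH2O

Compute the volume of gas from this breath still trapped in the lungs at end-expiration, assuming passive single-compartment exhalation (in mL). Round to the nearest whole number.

R = (PIP − Pplat)/V̇ = (24.2 − 14.9) / 1.2333 = 9.3/1.2333 = 7.541 cmH2O·s/L.
C = Vt/(Pplat − PEEP) = 545.0 / (14.9 − 6) = 545.0/8.9 = 61.236 mL/cmH2O.
τ = R × C = 7.541 × 0.06124 L/cmH2O = 0.4618 s.
Fraction remaining = e^(−Te/τ) = e^(−1.05/0.4618) = 0.1029.
Trapped volume = 545.0 × 0.1029 = 56.081 mL.

56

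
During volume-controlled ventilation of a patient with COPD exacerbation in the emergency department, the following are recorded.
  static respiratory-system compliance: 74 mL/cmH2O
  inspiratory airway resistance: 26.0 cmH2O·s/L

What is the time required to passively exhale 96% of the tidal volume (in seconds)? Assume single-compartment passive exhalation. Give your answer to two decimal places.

τ = R × C = 26.0 × 74 mL/cmH2O = 26.0 × 0.074 L/cmH2O = 1.924 s.
Exhaled fraction f = 1 − e^(−t/τ) → t = −τ·ln(1 − f) = −1.924·ln(0.04) = 6.193 s.

6.19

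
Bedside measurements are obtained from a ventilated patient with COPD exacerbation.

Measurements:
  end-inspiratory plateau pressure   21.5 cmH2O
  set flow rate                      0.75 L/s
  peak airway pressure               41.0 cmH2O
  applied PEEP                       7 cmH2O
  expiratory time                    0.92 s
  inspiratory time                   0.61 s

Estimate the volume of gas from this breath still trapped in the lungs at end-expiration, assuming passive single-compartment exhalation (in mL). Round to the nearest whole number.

149

Vt = flow × Ti = 0.75 L/s × 0.61 s × 1000 mL/L = 457.5 mL.
R = (PIP − Pplat)/V̇ = (41.0 − 21.5) / 0.75 = 19.5/0.75 = 26.0 cmH2O·s/L.
C = Vt/(Pplat − PEEP) = 457.5 / (21.5 − 7) = 457.5/14.5 = 31.552 mL/cmH2O.
τ = R × C = 26.0 × 0.03155 L/cmH2O = 0.8203 s.
Fraction remaining = e^(−Te/τ) = e^(−0.92/0.8203) = 0.3258.
Trapped volume = 457.5 × 0.3258 = 149.05 mL.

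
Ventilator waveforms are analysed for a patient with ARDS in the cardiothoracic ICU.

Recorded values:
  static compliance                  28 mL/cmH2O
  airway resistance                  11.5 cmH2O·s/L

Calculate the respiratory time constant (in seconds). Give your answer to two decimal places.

0.32

τ = R × C = 11.5 × 28 mL/cmH2O = 11.5 × 0.028 L/cmH2O = 0.322 s.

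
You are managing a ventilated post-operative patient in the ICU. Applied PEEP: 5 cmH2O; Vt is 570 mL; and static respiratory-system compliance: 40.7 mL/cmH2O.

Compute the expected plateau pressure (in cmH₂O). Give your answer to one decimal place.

Pplat = PEEP + Vt / Cstat = 5 + 570 / 40.7 = 5 + 14.005 = 19.005 cmH2O.

19.0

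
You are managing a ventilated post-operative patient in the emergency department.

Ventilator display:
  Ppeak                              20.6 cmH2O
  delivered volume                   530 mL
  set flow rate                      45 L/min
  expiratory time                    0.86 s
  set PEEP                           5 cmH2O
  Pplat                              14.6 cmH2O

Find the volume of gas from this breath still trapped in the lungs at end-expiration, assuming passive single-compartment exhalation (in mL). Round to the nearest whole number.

Flow: 45 L/min ÷ 60 = 0.75 L/s.
R = (PIP − Pplat)/V̇ = (20.6 − 14.6) / 0.75 = 6.0/0.75 = 8.0 cmH2O·s/L.
C = Vt/(Pplat − PEEP) = 530.0 / (14.6 − 5) = 530.0/9.6 = 55.208 mL/cmH2O.
τ = R × C = 8.0 × 0.05521 L/cmH2O = 0.4417 s.
Fraction remaining = e^(−Te/τ) = e^(−0.86/0.4417) = 0.1427.
Trapped volume = 530.0 × 0.1427 = 75.631 mL.

76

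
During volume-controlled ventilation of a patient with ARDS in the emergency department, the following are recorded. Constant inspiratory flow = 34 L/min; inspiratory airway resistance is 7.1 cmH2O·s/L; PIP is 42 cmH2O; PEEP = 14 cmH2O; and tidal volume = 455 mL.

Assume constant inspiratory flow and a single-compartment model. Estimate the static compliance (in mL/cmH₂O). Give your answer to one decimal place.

19.0

Flow: 34 L/min ÷ 60 = 0.5667 L/s.
Equation of motion (constant flow): PIP = Vt/C + R·V̇ + PEEP.
Vt/C = PIP − R·V̇ − PEEP = 42 − 7.1×0.5667 − 14 = 42 − 4.024 − 14 = 23.976 cmH2O.
C = Vt / 23.976 = 455 / 23.976 = 18.977 mL/cmH2O.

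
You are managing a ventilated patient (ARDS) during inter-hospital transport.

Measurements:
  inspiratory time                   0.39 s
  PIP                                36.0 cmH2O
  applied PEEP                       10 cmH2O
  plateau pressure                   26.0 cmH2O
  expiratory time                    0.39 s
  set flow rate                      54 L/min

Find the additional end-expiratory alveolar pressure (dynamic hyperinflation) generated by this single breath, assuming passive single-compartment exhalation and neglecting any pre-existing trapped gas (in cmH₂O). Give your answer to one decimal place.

3.2

Flow: 54 L/min ÷ 60 = 0.9 L/s.
Vt = flow × Ti = 0.9 L/s × 0.39 s × 1000 mL/L = 351.0 mL.
R = (PIP − Pplat)/V̇ = (36.0 − 26.0) / 0.9 = 10.0/0.9 = 11.111 cmH2O·s/L.
C = Vt/(Pplat − PEEP) = 351.0 / (26.0 − 10) = 351.0/16.0 = 21.938 mL/cmH2O.
τ = R × C = 11.111 × 0.02194 L/cmH2O = 0.2438 s.
Fraction remaining = e^(−Te/τ) = e^(−0.39/0.2438) = 0.202; trapped volume = 351.0 × 0.202 = 70.902 mL.
Additional alveolar pressure from trapping ≈ V_trapped / C = 70.902 / 21.938 = 3.232 cmH2O.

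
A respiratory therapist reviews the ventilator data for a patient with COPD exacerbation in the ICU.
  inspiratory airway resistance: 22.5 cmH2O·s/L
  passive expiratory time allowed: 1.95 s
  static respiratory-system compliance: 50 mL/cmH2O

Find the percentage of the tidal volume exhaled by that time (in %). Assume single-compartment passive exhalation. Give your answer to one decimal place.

82.3

τ = R × C = 22.5 × 50 mL/cmH2O = 22.5 × 0.050 L/cmH2O = 1.125 s.
Passive exhalation: V(t)/V₀ = e^(−t/τ) = e^(−1.95/1.125) = 0.1767.
Fraction exhaled = 1 − 0.1767 = 0.8233 → 82.33%.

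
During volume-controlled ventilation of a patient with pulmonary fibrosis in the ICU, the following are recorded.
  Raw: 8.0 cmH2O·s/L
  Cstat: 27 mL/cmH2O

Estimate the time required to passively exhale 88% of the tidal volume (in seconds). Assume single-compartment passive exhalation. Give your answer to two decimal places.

τ = R × C = 8.0 × 27 mL/cmH2O = 8.0 × 0.027 L/cmH2O = 0.216 s.
Exhaled fraction f = 1 − e^(−t/τ) → t = −τ·ln(1 − f) = −0.216·ln(0.12) = 0.458 s.

0.46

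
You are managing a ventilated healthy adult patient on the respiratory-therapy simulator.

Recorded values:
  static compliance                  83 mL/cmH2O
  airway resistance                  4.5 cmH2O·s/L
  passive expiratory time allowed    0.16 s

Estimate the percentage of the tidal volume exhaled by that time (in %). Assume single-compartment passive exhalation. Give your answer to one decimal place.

34.8

τ = R × C = 4.5 × 83 mL/cmH2O = 4.5 × 0.083 L/cmH2O = 0.3735 s.
Passive exhalation: V(t)/V₀ = e^(−t/τ) = e^(−0.16/0.3735) = 0.6516.
Fraction exhaled = 1 − 0.6516 = 0.3484 → 34.84%.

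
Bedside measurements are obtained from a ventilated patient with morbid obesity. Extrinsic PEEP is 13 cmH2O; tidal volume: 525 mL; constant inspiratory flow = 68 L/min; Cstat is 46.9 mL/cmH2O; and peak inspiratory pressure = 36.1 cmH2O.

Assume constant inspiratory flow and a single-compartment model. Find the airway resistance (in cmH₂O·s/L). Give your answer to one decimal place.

10.5

Flow: 68 L/min ÷ 60 = 1.1333 L/s.
Equation of motion (constant flow): PIP = Vt/C + R·V̇ + PEEP.
R·V̇ = PIP − Vt/C − PEEP = 36.1 − 525/46.9 − 13 = 36.1 − 11.194 − 13 = 11.906 cmH2O.
R = 11.906 / 1.1333 = 10.506 cmH2O·s/L.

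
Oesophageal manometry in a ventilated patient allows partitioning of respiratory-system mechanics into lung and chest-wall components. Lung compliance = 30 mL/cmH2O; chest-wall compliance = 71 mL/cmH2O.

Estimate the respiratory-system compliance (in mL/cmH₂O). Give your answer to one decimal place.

Lung and chest wall are elastances in series: 1/Crs = 1/CL + 1/Ccw.
1/Crs = 1/30 + 1/71 = 0.04742.
Crs = 21.088 mL/cmH2O.

21.1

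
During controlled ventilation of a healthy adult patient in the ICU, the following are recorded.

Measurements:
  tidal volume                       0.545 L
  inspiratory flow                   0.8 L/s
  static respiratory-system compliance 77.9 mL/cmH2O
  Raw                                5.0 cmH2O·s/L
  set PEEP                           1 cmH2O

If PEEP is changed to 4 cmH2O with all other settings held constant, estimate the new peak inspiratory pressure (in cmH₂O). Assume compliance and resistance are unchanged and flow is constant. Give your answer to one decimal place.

15.0

PIP = Vt/C + R·V̇ + PEEP (constant-flow equation of motion).
Only the baseline term changes: ΔPIP = ΔPEEP = 4 − 1 = 3.0 cmH2O.
Original PIP = 545/77.9 + 5.0×0.8 + 1 = 11.996 cmH2O; new PIP = 11.996 + (3.0) = 14.996 cmH2O.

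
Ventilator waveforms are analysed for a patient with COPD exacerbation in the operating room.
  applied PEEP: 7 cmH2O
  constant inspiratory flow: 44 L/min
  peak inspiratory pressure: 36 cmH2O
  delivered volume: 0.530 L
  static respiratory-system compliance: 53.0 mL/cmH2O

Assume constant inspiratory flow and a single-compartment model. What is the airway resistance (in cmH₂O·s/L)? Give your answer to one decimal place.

Flow: 44 L/min ÷ 60 = 0.7333 L/s.
Equation of motion (constant flow): PIP = Vt/C + R·V̇ + PEEP.
R·V̇ = PIP − Vt/C − PEEP = 36 − 530/53.0 − 7 = 36 − 10.0 − 7 = 19.0 cmH2O.
R = 19.0 / 0.7333 = 25.91 cmH2O·s/L.

25.9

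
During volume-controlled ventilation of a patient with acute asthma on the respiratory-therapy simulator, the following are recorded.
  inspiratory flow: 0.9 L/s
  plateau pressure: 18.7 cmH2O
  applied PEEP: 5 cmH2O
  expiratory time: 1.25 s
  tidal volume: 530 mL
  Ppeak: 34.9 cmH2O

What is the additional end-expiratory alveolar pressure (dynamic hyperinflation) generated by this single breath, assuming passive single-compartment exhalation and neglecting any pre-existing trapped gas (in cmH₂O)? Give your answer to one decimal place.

2.3

R = (PIP − Pplat)/V̇ = (34.9 − 18.7) / 0.9 = 16.2/0.9 = 18.0 cmH2O·s/L.
C = Vt/(Pplat − PEEP) = 530.0 / (18.7 − 5) = 530.0/13.7 = 38.686 mL/cmH2O.
τ = R × C = 18.0 × 0.03869 L/cmH2O = 0.6964 s.
Fraction remaining = e^(−Te/τ) = e^(−1.25/0.6964) = 0.1661; trapped volume = 530.0 × 0.1661 = 88.033 mL.
Additional alveolar pressure from trapping ≈ V_trapped / C = 88.033 / 38.686 = 2.276 cmH2O.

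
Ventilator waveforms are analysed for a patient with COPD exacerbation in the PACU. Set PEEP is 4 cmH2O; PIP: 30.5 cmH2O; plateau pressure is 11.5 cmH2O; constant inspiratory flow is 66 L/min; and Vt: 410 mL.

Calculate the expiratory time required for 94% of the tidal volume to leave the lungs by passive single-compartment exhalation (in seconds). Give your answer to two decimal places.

Flow: 66 L/min ÷ 60 = 1.1 L/s.
R = (PIP − Pplat)/V̇ = (30.5 − 11.5) / 1.1 = 19.0/1.1 = 17.273 cmH2O·s/L.
C = Vt/(Pplat − PEEP) = 410.0 / (11.5 − 4) = 410.0/7.5 = 54.667 mL/cmH2O.
τ = R × C = 17.273 × 0.05467 L/cmH2O = 0.9443 s.
t = −τ·ln(1 − 0.94) = −0.9443·ln(0.06) = 2.657 s.

2.66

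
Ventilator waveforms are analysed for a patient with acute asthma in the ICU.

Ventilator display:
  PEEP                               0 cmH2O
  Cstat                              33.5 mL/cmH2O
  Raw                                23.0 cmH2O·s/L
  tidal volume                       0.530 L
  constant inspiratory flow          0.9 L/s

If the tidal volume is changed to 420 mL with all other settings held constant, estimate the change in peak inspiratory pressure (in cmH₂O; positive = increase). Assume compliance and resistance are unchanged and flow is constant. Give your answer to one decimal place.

-3.3

PIP = Vt/C + R·V̇ + PEEP (constant-flow equation of motion).
Only the elastic term changes: ΔPIP = ΔVt / C = (420 − 530) / 33.5 = -3.284 cmH2O.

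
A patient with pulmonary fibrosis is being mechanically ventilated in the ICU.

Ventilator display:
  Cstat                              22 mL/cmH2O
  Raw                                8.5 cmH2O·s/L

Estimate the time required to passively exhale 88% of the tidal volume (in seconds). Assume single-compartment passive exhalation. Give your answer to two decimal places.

0.40

τ = R × C = 8.5 × 22 mL/cmH2O = 8.5 × 0.022 L/cmH2O = 0.187 s.
Exhaled fraction f = 1 − e^(−t/τ) → t = −τ·ln(1 − f) = −0.187·ln(0.12) = 0.3965 s.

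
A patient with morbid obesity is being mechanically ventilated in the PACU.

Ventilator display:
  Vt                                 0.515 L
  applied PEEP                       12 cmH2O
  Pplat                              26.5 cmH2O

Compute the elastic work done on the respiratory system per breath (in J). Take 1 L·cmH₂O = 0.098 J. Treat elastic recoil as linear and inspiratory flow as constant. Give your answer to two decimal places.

Elastic work ≈ ½ × (Pplat − PEEP) × Vt = 0.5 × (26.5 − 12) × 0.515 L = 0.5 × 14.5 × 0.515 = 3.734 L·cmH2O.
× 0.098 J/(L·cmH2O) → 0.3659 J.

0.37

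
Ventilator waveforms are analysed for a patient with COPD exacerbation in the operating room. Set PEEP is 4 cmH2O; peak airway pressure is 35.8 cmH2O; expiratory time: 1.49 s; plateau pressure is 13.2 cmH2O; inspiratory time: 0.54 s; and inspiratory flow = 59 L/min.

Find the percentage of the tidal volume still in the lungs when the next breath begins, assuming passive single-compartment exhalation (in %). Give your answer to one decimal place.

Flow: 59 L/min ÷ 60 = 0.9833 L/s.
Vt = flow × Ti = 0.9833 L/s × 0.54 s × 1000 mL/L = 530.98 mL.
R = (PIP − Pplat)/V̇ = (35.8 − 13.2) / 0.9833 = 22.6/0.9833 = 22.984 cmH2O·s/L.
C = Vt/(Pplat − PEEP) = 530.98 / (13.2 − 4) = 530.98/9.2 = 57.715 mL/cmH2O.
τ = R × C = 22.984 × 0.05772 L/cmH2O = 1.327 s.
Fraction remaining at end-expiration = e^(−Te/τ) = e^(−1.49/1.327) = 0.3254 → 32.54%.

32.5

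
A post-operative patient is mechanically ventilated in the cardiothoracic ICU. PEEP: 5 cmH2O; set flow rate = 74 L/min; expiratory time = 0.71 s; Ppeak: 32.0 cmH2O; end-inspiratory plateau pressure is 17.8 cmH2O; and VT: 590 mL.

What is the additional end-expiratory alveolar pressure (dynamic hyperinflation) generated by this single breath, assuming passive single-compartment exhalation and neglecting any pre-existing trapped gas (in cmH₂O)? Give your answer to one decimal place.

Flow: 74 L/min ÷ 60 = 1.2333 L/s.
R = (PIP − Pplat)/V̇ = (32.0 − 17.8) / 1.2333 = 14.2/1.2333 = 11.514 cmH2O·s/L.
C = Vt/(Pplat − PEEP) = 590.0 / (17.8 − 5) = 590.0/12.8 = 46.094 mL/cmH2O.
τ = R × C = 11.514 × 0.04609 L/cmH2O = 0.5307 s.
Fraction remaining = e^(−Te/τ) = e^(−0.71/0.5307) = 0.2624; trapped volume = 590.0 × 0.2624 = 154.82 mL.
Additional alveolar pressure from trapping ≈ V_trapped / C = 154.82 / 46.094 = 3.359 cmH2O.

3.4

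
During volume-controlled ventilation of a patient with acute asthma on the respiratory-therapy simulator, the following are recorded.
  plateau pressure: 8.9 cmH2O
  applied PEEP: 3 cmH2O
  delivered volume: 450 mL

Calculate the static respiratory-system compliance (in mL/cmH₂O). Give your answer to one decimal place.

Cstat = Vt / (Pplat − PEEP) = 450 / (8.9 − 3) = 450 / 5.9 = 76.271 mL/cmH2O.

76.3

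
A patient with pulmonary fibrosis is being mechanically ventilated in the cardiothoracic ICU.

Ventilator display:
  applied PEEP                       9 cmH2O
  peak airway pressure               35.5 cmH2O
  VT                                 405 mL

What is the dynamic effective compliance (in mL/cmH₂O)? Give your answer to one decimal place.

Dynamic compliance = Vt / (PIP − PEEP) = 405 / (35.5 − 9) = 405 / 26.5 = 15.283 mL/cmH2O.

15.3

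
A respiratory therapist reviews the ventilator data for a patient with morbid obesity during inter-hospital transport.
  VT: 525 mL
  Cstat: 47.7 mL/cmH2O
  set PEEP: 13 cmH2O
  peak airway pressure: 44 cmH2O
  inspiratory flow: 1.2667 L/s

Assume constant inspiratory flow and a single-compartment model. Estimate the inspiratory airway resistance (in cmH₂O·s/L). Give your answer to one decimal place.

15.8

Equation of motion (constant flow): PIP = Vt/C + R·V̇ + PEEP.
R·V̇ = PIP − Vt/C − PEEP = 44 − 525/47.7 − 13 = 44 − 11.006 − 13 = 19.994 cmH2O.
R = 19.994 / 1.2667 = 15.784 cmH2O·s/L.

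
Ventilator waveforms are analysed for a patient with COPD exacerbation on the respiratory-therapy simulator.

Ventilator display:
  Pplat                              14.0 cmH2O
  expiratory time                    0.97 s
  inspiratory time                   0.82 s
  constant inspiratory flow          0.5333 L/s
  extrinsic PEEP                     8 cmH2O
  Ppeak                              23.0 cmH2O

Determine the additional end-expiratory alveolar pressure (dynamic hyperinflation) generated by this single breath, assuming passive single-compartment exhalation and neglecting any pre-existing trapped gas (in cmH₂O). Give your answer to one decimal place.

2.7

Vt = flow × Ti = 0.5333 L/s × 0.82 s × 1000 mL/L = 437.31 mL.
R = (PIP − Pplat)/V̇ = (23.0 − 14.0) / 0.5333 = 9.0/0.5333 = 16.876 cmH2O·s/L.
C = Vt/(Pplat − PEEP) = 437.31 / (14.0 − 8) = 437.31/6.0 = 72.885 mL/cmH2O.
τ = R × C = 16.876 × 0.07289 L/cmH2O = 1.23 s.
Fraction remaining = e^(−Te/τ) = e^(−0.97/1.23) = 0.4545; trapped volume = 437.31 × 0.4545 = 198.76 mL.
Additional alveolar pressure from trapping ≈ V_trapped / C = 198.76 / 72.885 = 2.727 cmH2O.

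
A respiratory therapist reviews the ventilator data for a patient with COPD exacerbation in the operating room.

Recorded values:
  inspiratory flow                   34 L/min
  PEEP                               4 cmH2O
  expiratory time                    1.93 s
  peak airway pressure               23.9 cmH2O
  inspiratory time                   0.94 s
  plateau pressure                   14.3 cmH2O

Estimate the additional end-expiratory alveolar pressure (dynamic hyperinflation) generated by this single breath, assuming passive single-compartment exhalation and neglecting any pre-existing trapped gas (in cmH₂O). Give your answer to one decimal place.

1.1

Flow: 34 L/min ÷ 60 = 0.5667 L/s.
Vt = flow × Ti = 0.5667 L/s × 0.94 s × 1000 mL/L = 532.7 mL.
R = (PIP − Pplat)/V̇ = (23.9 − 14.3) / 0.5667 = 9.6/0.5667 = 16.94 cmH2O·s/L.
C = Vt/(Pplat − PEEP) = 532.7 / (14.3 − 4) = 532.7/10.3 = 51.718 mL/cmH2O.
τ = R × C = 16.94 × 0.05172 L/cmH2O = 0.8761 s.
Fraction remaining = e^(−Te/τ) = e^(−1.93/0.8761) = 0.1105; trapped volume = 532.7 × 0.1105 = 58.863 mL.
Additional alveolar pressure from trapping ≈ V_trapped / C = 58.863 / 51.718 = 1.138 cmH2O.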